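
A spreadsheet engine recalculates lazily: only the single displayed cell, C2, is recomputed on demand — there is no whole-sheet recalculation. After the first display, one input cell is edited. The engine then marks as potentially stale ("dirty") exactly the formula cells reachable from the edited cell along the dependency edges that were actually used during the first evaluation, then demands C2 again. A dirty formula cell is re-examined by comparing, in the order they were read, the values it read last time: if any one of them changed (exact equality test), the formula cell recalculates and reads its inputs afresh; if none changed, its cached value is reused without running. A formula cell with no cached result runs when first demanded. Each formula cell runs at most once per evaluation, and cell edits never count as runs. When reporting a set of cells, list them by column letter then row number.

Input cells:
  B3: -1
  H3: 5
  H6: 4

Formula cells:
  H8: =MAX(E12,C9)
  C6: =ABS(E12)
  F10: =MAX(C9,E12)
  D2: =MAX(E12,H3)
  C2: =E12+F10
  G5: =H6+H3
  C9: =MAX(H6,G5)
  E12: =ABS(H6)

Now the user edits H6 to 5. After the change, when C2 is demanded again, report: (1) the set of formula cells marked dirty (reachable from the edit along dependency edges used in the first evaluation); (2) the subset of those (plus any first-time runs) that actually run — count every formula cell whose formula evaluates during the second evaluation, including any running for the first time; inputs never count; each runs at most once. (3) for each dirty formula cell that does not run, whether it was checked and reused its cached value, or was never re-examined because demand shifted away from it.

Marked dirty: C2, C9, E12, F10, G5.
Formula cells that run: C2, C9, E12, F10, G5 — 5 in total.
Every dirty formula cell ran.

First evaluation (everything demanded from the output):
  E12 = ABS(4) = 4
  G5 = 4 + 5 = 9
  C9 = MAX(4, 9) = 9
  F10 = MAX(9, 4) = 9
  C2 = 4 + 9 = 13

Propagation after the edit:
  E12: runs — H6 4->5; result 5.
  G5: runs — H6 4->5; result 10.
  C9: runs — H6 4->5; G5 9->10; result 10.
  F10: runs — C9 9->10; E12 4->5; result 10.
  C2: runs — E12 4->5; F10 9->10; result 15.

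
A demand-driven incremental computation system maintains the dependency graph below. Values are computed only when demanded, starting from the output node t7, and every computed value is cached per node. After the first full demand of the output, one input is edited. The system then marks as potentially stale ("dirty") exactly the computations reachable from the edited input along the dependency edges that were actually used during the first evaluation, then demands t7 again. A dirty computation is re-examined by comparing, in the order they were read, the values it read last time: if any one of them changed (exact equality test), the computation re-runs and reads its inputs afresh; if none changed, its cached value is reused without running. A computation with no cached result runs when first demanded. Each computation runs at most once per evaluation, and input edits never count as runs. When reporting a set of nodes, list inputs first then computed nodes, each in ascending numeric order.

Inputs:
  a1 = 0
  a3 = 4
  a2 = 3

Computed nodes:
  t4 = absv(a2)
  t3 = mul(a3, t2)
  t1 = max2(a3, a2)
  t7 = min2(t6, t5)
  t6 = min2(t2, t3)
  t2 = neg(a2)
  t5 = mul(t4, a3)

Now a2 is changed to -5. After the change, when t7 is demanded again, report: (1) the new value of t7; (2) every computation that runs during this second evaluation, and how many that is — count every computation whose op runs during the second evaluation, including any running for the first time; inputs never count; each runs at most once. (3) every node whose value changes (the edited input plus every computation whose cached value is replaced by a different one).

First evaluation (everything demanded from the output):
  t2 = neg(3) = -3
  t3 = mul(4, -3) = -12
  t4 = absv(3) = 3
  t5 = mul(3, 4) = 12
  t6 = min2(-3, -12) = -12
  t7 = min2(-12, 12) = -12

Propagation after the edit:
  t2: runs — a2 3->-5; result 5.
  t3: runs — t2 -3->5; result 20.
  t4: runs — a2 3->-5; result 5.
  t5: runs — t4 3->5; result 20.
  t6: runs — t2 -3->5; t3 -12->20; result 5.
  t7: runs — t6 -12->5; t5 12->20; result 5.

New value of t7: 5.
Computations that run: t2, t3, t4, t5, t6, t7 — 6 in total.
Values that change: a2, t2, t3, t4, t5, t6, t7.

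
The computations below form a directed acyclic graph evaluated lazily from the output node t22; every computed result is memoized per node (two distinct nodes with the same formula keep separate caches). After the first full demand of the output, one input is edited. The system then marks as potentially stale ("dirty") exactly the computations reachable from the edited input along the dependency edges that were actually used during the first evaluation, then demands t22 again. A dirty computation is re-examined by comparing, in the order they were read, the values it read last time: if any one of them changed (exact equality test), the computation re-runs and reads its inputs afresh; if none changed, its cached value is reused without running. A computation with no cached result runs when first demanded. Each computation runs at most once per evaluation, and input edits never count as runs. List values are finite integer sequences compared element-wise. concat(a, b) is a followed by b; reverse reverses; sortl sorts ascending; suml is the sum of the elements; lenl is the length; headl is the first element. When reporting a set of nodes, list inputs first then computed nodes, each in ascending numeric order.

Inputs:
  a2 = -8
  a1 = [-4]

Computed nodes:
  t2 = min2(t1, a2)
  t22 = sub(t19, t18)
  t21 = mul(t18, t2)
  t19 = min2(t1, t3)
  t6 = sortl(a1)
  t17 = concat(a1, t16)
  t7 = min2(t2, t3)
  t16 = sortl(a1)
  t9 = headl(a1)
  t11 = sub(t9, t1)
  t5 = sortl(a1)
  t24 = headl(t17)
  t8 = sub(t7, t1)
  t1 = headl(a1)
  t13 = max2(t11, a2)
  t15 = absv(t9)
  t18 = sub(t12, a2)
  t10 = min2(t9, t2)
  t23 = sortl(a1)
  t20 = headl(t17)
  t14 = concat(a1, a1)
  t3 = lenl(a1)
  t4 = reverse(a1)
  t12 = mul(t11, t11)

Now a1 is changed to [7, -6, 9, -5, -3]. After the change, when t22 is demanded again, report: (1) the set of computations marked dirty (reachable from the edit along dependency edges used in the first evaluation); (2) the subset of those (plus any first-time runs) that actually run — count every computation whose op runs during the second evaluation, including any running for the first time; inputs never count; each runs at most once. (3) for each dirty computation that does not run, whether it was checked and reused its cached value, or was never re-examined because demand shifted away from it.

First demand of the output computes:
  t1 = headl([-4]) = -4
  t3 = lenl([-4]) = 1
  t9 = headl([-4]) = -4
  t11 = sub(-4, -4) = 0
  t12 = mul(0, 0) = 0
  t18 = sub(0, -8) = 8
  t19 = min2(-4, 1) = -4
  t22 = sub(-4, 8) = -12

After the edit, cleaning proceeds:
  t1: a read changed (a1 [-4]->[7, -6, 9, -5, -3]) — executes, giving 7.
  t3: a read changed (a1 [-4]->[7, -6, 9, -5, -3]) — executes, giving 5.
  t9: a read changed (a1 [-4]->[7, -6, 9, -5, -3]) — executes, giving 7.
  t11: a read changed (t9 -4->7; t1 -4->7) — executes, giving 0 — identical to its old value.
  t12: dirty, but its reads are unchanged (t11 unchanged, t11 unchanged); cached 0 stands.
  t18: dirty, but its reads are unchanged (t12 unchanged, a2 unchanged); cached 8 stands.
  t19: a read changed (t1 -4->7; t3 1->5) — executes, giving 5.
  t22: a read changed (t19 -4->5) — executes, giving -3.

Note where the cutoff bites: t12 is checked, finds nothing changed, and keeps its cache.

The edit dirties: t1, t3, t9, t11, t12, t18, t19, t22.
6 computations run: t1, t3, t9, t11, t19, t22.
Cache hits after checking: t12, t18.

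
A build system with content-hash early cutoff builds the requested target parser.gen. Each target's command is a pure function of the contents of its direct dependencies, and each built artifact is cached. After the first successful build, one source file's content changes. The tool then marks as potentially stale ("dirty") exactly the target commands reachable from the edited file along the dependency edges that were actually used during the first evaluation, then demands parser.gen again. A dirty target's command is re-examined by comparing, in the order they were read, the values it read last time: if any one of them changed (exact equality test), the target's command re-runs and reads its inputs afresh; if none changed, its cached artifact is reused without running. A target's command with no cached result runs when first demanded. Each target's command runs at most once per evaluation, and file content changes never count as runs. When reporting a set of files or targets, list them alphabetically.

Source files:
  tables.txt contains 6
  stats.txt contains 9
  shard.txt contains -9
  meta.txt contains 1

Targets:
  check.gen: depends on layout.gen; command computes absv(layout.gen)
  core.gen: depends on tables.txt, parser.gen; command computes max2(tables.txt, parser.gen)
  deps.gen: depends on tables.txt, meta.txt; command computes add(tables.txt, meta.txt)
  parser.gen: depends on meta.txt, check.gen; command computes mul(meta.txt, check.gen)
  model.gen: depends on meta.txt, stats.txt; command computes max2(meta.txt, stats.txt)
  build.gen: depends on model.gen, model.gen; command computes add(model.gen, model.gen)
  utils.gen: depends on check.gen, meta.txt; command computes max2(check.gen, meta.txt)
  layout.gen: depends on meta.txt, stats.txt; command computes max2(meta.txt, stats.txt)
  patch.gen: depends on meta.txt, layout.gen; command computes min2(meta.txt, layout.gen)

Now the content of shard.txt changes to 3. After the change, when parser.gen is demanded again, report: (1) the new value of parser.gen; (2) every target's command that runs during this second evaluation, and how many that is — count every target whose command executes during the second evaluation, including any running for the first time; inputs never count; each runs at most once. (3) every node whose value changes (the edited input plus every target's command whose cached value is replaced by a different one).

First evaluation (everything demanded from the output):
  layout.gen = max2(1, 9) = 9
  check.gen = absv(9) = 9
  parser.gen = mul(1, 9) = 9

Propagation after the edit:
  shard.txt feeds no computation that the output demands — nothing is marked dirty and nothing runs.

Key observation: shard.txt is never demanded by the output, so the edit triggers no recomputation at all.

New value of parser.gen: 9.
Target commands that run: none — 0 in total.
Values that change: shard.txt.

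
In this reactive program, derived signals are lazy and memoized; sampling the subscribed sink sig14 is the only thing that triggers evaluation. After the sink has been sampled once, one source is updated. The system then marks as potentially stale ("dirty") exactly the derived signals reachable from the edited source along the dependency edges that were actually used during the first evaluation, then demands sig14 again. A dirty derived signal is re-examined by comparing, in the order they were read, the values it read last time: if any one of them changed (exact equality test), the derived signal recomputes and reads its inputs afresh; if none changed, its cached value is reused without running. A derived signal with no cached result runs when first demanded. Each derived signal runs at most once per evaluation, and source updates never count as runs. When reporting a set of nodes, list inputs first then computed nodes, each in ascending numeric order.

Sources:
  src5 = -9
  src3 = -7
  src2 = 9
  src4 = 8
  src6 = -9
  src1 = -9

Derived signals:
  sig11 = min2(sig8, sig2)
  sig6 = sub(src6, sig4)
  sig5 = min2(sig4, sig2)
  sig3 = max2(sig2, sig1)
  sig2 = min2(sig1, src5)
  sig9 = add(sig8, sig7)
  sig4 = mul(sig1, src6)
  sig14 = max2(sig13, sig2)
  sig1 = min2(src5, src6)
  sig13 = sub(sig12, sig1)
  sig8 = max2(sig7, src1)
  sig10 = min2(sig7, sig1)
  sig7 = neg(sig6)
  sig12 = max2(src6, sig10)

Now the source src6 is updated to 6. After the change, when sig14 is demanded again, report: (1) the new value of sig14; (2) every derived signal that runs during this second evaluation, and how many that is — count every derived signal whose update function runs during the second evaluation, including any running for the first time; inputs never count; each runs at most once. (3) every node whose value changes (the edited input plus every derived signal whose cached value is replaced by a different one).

Demanding sig14 again yields 15.
8 derived signals run: sig1, sig4, sig6, sig7, sig10, sig12, sig13, sig14.
The nodes whose values change: src6, sig4, sig6, sig7, sig10, sig12, sig13, sig14.
Note where the cutoff bites: sig2 is checked, finds nothing changed, and keeps its cache.

First demand of the output computes:
  sig1 = min2(-9, -9) = -9
  sig2 = min2(-9, -9) = -9
  sig4 = mul(-9, -9) = 81
  sig6 = sub(-9, 81) = -90
  sig7 = neg(-90) = 90
  sig10 = min2(90, -9) = -9
  sig12 = max2(-9, -9) = -9
  sig13 = sub(-9, -9) = 0
  sig14 = max2(0, -9) = 0

After the edit, cleaning proceeds:
  sig1: a read changed (src6 -9->6) — executes, giving -9 — identical to its old value.
  sig2: dirty, but its reads are unchanged (sig1 unchanged, src5 unchanged); cached -9 stands.
  sig4: a read changed (src6 -9->6) — executes, giving -54.
  sig6: a read changed (src6 -9->6; sig4 81->-54) — executes, giving 60.
  sig7: a read changed (sig6 -90->60) — executes, giving -60.
  sig10: a read changed (sig7 90->-60) — executes, giving -60.
  sig12: a read changed (src6 -9->6; sig10 -9->-60) — executes, giving 6.
  sig13: a read changed (sig12 -9->6) — executes, giving 15.
  sig14: a read changed (sig13 0->15) — executes, giving 15.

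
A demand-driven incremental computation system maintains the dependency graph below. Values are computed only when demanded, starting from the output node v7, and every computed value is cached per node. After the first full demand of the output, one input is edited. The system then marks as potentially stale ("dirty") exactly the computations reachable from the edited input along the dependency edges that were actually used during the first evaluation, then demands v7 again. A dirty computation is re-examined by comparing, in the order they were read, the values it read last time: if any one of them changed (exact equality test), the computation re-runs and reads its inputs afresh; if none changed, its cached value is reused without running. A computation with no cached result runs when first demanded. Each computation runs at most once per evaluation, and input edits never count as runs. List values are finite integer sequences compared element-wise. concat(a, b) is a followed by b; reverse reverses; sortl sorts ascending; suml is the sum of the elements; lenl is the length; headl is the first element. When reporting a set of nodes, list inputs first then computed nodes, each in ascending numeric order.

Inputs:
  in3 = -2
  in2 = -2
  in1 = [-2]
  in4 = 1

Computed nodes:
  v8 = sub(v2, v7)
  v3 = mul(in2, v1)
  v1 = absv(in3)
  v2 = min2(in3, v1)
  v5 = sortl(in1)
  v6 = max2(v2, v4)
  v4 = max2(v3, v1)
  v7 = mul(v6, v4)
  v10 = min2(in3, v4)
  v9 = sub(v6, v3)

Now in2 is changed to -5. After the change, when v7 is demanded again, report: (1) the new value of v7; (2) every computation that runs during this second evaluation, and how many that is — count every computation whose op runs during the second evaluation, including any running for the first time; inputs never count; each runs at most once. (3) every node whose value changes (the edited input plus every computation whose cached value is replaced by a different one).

New value of v7: 4.
Computations that run: v3, v4 — 2 in total.
Values that change: in2, v3.
Key observation: the change is absorbed at v4 — it re-runs but produces the same value, and the output's value is unchanged.

First evaluation (everything demanded from the output):
  v1 = absv(-2) = 2
  v2 = min2(-2, 2) = -2
  v3 = mul(-2, 2) = -4
  v4 = max2(-4, 2) = 2
  v6 = max2(-2, 2) = 2
  v7 = mul(2, 2) = 4

Propagation after the edit:
  v3: runs — in2 -2->-5; result -10.
  v4: runs — v3 -4->-10; result 2 (same value as before).
  v6: checked — values it read are unchanged (v2 unchanged, v4 unchanged); reused cached 2 without running.
  v7: checked — values it read are unchanged (v6 unchanged, v4 unchanged); reused cached 4 without running.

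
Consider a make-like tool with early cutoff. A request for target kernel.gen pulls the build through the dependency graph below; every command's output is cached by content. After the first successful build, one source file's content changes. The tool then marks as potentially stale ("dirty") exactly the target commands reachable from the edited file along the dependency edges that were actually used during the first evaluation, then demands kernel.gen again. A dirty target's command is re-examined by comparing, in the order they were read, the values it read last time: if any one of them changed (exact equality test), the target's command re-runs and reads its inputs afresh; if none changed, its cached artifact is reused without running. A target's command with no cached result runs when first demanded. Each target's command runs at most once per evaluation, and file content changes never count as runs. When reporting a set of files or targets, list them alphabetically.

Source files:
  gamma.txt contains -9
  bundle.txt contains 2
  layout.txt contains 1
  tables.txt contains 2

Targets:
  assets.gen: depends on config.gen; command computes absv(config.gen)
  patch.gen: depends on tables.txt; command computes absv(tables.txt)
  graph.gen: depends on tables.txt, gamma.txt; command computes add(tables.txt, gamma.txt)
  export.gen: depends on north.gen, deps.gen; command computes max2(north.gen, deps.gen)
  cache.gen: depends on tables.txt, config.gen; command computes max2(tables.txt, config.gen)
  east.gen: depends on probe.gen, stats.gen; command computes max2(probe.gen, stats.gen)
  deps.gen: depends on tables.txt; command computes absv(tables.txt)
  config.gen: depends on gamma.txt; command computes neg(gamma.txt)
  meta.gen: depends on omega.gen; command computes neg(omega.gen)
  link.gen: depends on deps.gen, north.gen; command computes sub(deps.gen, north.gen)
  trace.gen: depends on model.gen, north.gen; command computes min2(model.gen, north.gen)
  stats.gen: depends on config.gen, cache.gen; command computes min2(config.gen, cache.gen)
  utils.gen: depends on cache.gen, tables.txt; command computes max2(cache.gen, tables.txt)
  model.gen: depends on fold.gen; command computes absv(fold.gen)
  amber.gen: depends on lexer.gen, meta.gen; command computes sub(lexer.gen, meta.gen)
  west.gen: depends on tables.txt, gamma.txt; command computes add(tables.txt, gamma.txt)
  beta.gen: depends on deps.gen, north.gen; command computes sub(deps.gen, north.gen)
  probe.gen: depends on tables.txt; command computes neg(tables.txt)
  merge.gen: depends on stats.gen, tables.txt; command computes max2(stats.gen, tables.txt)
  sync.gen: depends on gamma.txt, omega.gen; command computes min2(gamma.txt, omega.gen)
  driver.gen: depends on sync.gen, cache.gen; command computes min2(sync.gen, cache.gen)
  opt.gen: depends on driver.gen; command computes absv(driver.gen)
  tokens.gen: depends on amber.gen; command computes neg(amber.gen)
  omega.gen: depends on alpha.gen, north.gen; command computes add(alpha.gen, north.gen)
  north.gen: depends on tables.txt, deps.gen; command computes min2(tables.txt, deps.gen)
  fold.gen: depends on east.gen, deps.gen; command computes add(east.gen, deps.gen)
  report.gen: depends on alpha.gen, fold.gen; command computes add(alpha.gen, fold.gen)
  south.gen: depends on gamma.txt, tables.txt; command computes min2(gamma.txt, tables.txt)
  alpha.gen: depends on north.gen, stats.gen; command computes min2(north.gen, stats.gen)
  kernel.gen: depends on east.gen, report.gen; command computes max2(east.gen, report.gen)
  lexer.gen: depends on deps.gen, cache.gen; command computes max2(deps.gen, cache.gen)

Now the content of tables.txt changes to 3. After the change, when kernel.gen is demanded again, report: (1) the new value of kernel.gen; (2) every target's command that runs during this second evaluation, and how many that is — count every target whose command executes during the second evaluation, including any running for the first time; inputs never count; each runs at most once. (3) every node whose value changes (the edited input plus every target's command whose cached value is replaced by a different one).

Demanding kernel.gen again yields 15.
9 target commands run: alpha.gen, cache.gen, deps.gen, east.gen, fold.gen, kernel.gen, north.gen, probe.gen, report.gen.
The nodes whose values change: alpha.gen, deps.gen, fold.gen, kernel.gen, north.gen, probe.gen, report.gen, tables.txt.
Note where the cutoff bites: stats.gen is checked, finds nothing changed, and keeps its cache.

First demand of the output computes:
  config.gen = neg(-9) = 9
  cache.gen = max2(2, 9) = 9
  deps.gen = absv(2) = 2
  north.gen = min2(2, 2) = 2
  probe.gen = neg(2) = -2
  stats.gen = min2(9, 9) = 9
  alpha.gen = min2(2, 9) = 2
  east.gen = max2(-2, 9) = 9
  fold.gen = add(9, 2) = 11
  report.gen = add(2, 11) = 13
  kernel.gen = max2(9, 13) = 13

After the edit, cleaning proceeds:
  cache.gen: a read changed (tables.txt 2->3) — executes, giving 9 — identical to its old value.
  deps.gen: a read changed (tables.txt 2->3) — executes, giving 3.
  north.gen: a read changed (tables.txt 2->3; deps.gen 2->3) — executes, giving 3.
  probe.gen: a read changed (tables.txt 2->3) — executes, giving -3.
  stats.gen: dirty, but its reads are unchanged (config.gen unchanged, cache.gen unchanged); cached 9 stands.
  alpha.gen: a read changed (north.gen 2->3) — executes, giving 3.
  east.gen: a read changed (probe.gen -2->-3) — executes, giving 9 — identical to its old value.
  fold.gen: a read changed (deps.gen 2->3) — executes, giving 12.
  report.gen: a read changed (alpha.gen 2->3; fold.gen 11->12) — executes, giving 15.
  kernel.gen: a read changed (report.gen 13->15) — executes, giving 15.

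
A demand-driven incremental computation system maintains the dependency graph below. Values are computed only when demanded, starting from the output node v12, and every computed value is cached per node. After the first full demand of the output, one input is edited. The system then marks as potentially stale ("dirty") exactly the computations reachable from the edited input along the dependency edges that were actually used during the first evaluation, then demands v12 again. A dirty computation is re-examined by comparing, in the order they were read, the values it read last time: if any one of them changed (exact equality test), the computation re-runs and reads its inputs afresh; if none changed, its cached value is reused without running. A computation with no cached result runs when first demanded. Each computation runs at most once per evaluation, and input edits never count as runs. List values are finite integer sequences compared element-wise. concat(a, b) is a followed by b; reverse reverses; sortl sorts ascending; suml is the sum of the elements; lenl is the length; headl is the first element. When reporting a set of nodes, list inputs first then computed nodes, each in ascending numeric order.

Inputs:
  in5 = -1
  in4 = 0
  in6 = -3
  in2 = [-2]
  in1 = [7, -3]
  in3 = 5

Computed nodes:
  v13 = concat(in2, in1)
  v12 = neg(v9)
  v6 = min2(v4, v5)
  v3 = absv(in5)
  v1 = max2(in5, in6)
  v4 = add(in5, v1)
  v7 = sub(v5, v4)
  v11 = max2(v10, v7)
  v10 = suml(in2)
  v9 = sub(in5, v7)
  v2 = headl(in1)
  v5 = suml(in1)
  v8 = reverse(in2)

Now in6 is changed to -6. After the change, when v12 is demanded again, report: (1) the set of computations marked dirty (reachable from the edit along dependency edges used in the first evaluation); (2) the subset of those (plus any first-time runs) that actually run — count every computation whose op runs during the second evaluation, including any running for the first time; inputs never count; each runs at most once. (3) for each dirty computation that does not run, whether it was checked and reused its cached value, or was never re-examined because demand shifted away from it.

Marked dirty: v1, v4, v7, v9, v12.
Computations that run: v1 — 1 in total.
Checked but reused from cache: v4, v7, v9, v12.
Key observation: the change is absorbed at v1 — it re-runs but produces the same value, and the output's value is unchanged.

First evaluation (everything demanded from the output):
  v1 = max2(-1, -3) = -1
  v4 = add(-1, -1) = -2
  v5 = suml([7, -3]) = 4
  v7 = sub(4, -2) = 6
  v9 = sub(-1, 6) = -7
  v12 = neg(-7) = 7

Propagation after the edit:
  v1: runs — in6 -3->-6; result -1 (same value as before).
  v4: checked — values it read are unchanged (in5 unchanged, v1 unchanged); reused cached -2 without running.
  v7: checked — values it read are unchanged (v5 unchanged, v4 unchanged); reused cached 6 without running.
  v9: checked — values it read are unchanged (in5 unchanged, v7 unchanged); reused cached -7 without running.
  v12: checked — values it read are unchanged (v9 unchanged); reused cached 7 without running.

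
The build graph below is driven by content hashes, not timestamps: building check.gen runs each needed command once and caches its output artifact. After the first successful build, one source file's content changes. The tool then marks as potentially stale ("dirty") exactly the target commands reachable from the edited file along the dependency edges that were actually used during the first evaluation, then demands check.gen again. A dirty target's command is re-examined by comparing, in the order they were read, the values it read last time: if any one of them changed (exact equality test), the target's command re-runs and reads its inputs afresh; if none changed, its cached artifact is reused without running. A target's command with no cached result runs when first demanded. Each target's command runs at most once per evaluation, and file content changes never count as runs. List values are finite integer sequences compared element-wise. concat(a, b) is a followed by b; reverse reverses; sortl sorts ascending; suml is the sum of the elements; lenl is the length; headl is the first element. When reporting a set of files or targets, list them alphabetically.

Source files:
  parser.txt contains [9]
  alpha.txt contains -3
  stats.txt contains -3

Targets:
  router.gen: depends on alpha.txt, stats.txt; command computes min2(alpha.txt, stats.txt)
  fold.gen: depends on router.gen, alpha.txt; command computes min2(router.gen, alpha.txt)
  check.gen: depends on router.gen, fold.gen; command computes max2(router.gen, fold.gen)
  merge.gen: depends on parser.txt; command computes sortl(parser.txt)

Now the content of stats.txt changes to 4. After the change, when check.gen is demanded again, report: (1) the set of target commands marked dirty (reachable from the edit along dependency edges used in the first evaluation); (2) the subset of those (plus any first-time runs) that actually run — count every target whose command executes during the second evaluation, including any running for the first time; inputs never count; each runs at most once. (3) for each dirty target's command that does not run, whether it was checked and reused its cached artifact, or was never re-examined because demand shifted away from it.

Dirty set: check.gen, fold.gen, router.gen.
Run set: router.gen (1 run).
Re-examined without running (cache reused): check.gen, fold.gen.
The important point: router.gen recomputes to an identical value, and the output ends up unchanged.

Initial pass — values computed on the first demand:
  router.gen = min2(-3, -3) = -3
  fold.gen = min2(-3, -3) = -3
  check.gen = max2(-3, -3) = -3

Second demand — change propagation:
  router.gen: re-runs because stats.txt -3->4; new result -3 (unchanged).
  fold.gen: re-examined; everything it read last time is the same (router.gen unchanged, alpha.txt unchanged) — cache -3 kept, no run.
  check.gen: re-examined; everything it read last time is the same (router.gen unchanged, fold.gen unchanged) — cache -3 kept, no run.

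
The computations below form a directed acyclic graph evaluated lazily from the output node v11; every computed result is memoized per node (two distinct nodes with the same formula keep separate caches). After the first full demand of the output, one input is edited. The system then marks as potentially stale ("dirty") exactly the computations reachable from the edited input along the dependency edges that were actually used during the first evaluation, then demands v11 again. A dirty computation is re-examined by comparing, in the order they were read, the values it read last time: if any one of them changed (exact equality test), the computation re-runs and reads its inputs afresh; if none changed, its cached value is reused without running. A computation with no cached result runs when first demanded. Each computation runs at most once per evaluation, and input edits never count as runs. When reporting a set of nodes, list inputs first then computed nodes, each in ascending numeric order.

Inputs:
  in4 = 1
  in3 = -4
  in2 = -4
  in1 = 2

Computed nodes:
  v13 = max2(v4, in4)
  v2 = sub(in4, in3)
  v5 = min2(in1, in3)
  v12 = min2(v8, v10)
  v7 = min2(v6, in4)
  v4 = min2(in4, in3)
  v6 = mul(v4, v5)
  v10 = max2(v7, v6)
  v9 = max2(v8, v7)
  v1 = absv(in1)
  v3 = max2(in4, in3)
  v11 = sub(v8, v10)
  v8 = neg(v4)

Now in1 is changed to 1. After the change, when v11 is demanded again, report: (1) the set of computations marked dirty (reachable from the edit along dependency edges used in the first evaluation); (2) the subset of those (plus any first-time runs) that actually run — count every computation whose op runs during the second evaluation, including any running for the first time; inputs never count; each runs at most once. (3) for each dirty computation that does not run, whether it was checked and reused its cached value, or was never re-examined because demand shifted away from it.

First demand of the output computes:
  v4 = min2(1, -4) = -4
  v5 = min2(2, -4) = -4
  v6 = mul(-4, -4) = 16
  v7 = min2(16, 1) = 1
  v8 = neg(-4) = 4
  v10 = max2(1, 16) = 16
  v11 = sub(4, 16) = -12

After the edit, cleaning proceeds:
  v5: a read changed (in1 2->1) — executes, giving -4 — identical to its old value.
  v6: dirty, but its reads are unchanged (v4 unchanged, v5 unchanged); cached 16 stands.
  v7: dirty, but its reads are unchanged (v6 unchanged, in4 unchanged); cached 1 stands.
  v10: dirty, but its reads are unchanged (v7 unchanged, v6 unchanged); cached 16 stands.
  v11: dirty, but its reads are unchanged (v8 unchanged, v10 unchanged); cached -12 stands.

Note the absorption at v5: it re-runs yet its value is the same, leaving the output's value untouched.

The edit dirties: v5, v6, v7, v10, v11.
1 computations run: v5.
Cache hits after checking: v6, v7, v10, v11.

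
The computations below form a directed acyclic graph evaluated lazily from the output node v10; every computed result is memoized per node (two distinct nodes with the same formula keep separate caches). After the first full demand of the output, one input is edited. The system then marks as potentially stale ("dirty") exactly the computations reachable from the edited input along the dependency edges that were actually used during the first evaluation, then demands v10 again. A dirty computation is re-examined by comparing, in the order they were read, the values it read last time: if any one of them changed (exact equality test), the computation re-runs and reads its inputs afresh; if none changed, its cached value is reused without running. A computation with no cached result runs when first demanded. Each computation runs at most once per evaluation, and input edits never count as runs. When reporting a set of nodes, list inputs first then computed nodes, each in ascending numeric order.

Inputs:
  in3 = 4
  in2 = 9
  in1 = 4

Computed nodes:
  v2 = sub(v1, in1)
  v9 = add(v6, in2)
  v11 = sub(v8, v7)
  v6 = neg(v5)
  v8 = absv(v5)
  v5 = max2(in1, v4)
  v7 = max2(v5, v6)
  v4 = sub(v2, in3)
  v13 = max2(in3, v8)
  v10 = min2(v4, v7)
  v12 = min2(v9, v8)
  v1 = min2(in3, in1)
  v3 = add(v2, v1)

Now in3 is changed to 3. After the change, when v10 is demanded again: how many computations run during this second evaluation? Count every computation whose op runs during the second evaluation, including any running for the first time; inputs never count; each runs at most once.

3 computations run: v1, v2, v4.
Note the absorption at v4: it re-runs yet its value is the same, leaving the output's value untouched.

First demand of the output computes:
  v1 = min2(4, 4) = 4
  v2 = sub(4, 4) = 0
  v4 = sub(0, 4) = -4
  v5 = max2(4, -4) = 4
  v6 = neg(4) = -4
  v7 = max2(4, -4) = 4
  v10 = min2(-4, 4) = -4

After the edit, cleaning proceeds:
  v1: a read changed (in3 4->3) — executes, giving 3.
  v2: a read changed (v1 4->3) — executes, giving -1.
  v4: a read changed (v2 0->-1; in3 4->3) — executes, giving -4 — identical to its old value.
  v5: dirty, but its reads are unchanged (in1 unchanged, v4 unchanged); cached 4 stands.
  v6: dirty, but its reads are unchanged (v5 unchanged); cached -4 stands.
  v7: dirty, but its reads are unchanged (v5 unchanged, v6 unchanged); cached 4 stands.
  v10: dirty, but its reads are unchanged (v4 unchanged, v7 unchanged); cached -4 stands.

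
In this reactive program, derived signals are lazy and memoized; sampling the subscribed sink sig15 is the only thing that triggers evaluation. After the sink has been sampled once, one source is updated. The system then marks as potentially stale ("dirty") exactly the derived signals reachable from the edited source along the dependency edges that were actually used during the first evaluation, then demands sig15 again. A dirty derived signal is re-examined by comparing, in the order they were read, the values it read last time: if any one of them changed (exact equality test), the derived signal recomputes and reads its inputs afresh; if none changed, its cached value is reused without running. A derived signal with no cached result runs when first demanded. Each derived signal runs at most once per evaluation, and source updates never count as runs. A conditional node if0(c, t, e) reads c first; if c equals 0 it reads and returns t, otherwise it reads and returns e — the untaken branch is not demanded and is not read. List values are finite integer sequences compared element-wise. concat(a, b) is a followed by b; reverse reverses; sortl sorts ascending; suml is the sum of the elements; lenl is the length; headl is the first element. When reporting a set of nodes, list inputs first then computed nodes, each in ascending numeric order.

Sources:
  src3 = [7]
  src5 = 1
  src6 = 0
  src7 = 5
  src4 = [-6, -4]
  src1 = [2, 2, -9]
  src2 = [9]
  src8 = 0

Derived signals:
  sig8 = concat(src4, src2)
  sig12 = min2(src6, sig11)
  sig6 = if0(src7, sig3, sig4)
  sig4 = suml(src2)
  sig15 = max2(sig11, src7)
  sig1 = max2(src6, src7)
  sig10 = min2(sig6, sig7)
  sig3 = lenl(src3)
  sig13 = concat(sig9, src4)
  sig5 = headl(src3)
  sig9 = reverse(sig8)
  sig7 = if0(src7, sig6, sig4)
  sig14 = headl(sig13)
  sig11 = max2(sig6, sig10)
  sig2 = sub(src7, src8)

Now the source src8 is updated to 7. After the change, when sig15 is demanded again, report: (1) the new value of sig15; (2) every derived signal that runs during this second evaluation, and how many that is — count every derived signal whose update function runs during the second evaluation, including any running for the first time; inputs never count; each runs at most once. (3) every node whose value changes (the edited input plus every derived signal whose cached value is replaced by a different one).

Demanding sig15 again yields 9.
0 derived signals run: none.
The nodes whose values change: src8.
Note the shortcut — src8 feeds only undemanded nodes, so no recomputation happens.

First demand of the output computes:
  sig4 = suml([9]) = 9
  sig6 = if0(src7=5 -> else branch sig4) = 9
  sig7 = if0(src7=5 -> else branch sig4) = 9
  sig10 = min2(9, 9) = 9
  sig11 = max2(9, 9) = 9
  sig15 = max2(9, 5) = 9

After the edit, cleaning proceeds:
  src8 only reaches undemanded nodes; the second demand re-runs nothing.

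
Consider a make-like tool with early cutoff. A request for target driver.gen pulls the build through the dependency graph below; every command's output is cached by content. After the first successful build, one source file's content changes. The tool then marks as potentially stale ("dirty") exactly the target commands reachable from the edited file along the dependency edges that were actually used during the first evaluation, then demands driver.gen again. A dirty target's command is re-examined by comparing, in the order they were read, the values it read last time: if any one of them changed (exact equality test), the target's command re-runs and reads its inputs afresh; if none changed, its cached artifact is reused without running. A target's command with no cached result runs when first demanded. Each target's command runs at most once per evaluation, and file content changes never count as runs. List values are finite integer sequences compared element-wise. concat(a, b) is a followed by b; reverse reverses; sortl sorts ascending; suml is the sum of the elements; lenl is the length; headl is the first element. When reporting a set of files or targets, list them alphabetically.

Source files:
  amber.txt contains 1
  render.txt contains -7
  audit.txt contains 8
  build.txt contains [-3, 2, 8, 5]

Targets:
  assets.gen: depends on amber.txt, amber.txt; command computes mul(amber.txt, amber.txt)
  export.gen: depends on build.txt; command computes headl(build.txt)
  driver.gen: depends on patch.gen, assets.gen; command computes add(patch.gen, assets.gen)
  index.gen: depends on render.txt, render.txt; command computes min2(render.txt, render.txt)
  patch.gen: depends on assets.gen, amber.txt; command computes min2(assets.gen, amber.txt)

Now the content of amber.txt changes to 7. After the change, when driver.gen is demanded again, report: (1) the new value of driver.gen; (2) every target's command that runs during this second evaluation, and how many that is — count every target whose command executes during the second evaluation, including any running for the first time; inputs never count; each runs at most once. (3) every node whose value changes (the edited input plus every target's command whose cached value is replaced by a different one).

First demand of the output computes:
  assets.gen = mul(1, 1) = 1
  patch.gen = min2(1, 1) = 1
  driver.gen = add(1, 1) = 2

After the edit, cleaning proceeds:
  assets.gen: a read changed (amber.txt 1->7; amber.txt 1->7) — executes, giving 49.
  patch.gen: a read changed (assets.gen 1->49; amber.txt 1->7) — executes, giving 7.
  driver.gen: a read changed (patch.gen 1->7; assets.gen 1->49) — executes, giving 56.

Demanding driver.gen again yields 56.
3 target commands run: assets.gen, driver.gen, patch.gen.
The nodes whose values change: amber.txt, assets.gen, driver.gen, patch.gen.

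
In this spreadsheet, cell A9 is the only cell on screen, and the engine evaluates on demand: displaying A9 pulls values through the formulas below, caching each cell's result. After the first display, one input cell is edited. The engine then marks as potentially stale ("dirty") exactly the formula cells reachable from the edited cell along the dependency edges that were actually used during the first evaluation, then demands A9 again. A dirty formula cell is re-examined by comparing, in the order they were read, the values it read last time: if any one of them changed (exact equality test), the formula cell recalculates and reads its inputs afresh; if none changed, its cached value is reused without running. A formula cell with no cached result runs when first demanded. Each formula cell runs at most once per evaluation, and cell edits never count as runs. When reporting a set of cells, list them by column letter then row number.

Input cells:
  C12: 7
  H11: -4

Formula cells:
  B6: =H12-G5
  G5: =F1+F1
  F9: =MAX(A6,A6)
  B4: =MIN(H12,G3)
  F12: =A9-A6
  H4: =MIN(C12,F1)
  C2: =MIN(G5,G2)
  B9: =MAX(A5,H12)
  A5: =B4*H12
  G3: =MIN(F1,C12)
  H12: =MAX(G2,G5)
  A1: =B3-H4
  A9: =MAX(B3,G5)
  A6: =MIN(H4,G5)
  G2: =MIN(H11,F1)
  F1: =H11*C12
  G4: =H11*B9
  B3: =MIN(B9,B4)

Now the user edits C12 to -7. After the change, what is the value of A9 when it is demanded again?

Initial pass — values computed on the first demand:
  F1 = -4 * 7 = -28
  G2 = MIN(-4, -28) = -28
  G3 = MIN(-28, 7) = -28
  G5 = -28 + -28 = -56
  H12 = MAX(-28, -56) = -28
  B4 = MIN(-28, -28) = -28
  A5 = -28 * -28 = 784
  B9 = MAX(784, -28) = 784
  B3 = MIN(784, -28) = -28
  A9 = MAX(-28, -56) = -28

Second demand — change propagation:
  F1: re-runs because C12 7->-7; new result 28.
  G2: re-runs because F1 -28->28; new result -4.
  G3: re-runs because F1 -28->28; C12 7->-7; new result -7.
  G5: re-runs because F1 -28->28; F1 -28->28; new result 56.
  H12: re-runs because G2 -28->-4; G5 -56->56; new result 56.
  B4: re-runs because H12 -28->56; G3 -28->-7; new result -7.
  A5: re-runs because B4 -28->-7; H12 -28->56; new result -392.
  B9: re-runs because A5 784->-392; H12 -28->56; new result 56.
  B3: re-runs because B9 784->56; B4 -28->-7; new result -7.
  A9: re-runs because B3 -28->-7; G5 -56->56; new result 56.

A9 now evaluates to 56.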